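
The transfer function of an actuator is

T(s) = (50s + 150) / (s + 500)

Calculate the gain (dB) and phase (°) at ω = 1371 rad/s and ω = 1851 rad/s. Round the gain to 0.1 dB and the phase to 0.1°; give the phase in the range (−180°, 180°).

Substitute s = j1371:
Numerator: 50(j1371) + 150 = 150 + j68550
Denominator: (j1371) + 500 = 500 + j1371
|N| = √(150² + 68550²) ≈ 68550, ∠N ≈ 89.87°
|D| = √(500² + 1371²) ≈ 1459.3, ∠D ≈ 69.96°
|T| = 68550 / 1459.3 ≈ 46.975
Gain = 20 log₁₀(46.975) ≈ 33.44 dB
∠T = 89.87° − 69.96° = 19.91°

Substitute s = j1851:
Numerator: 50(j1851) + 150 = 150 + j92550
Denominator: (j1851) + 500 = 500 + j1851
|N| = √(150² + 92550²) ≈ 92550, ∠N ≈ 89.91°
|D| = √(500² + 1851²) ≈ 1917.3, ∠D ≈ 74.88°
|T| = 92550 / 1917.3 ≈ 48.271
Gain = 20 log₁₀(48.271) ≈ 33.67 dB
∠T = 89.91° − 74.88° = 15.03°

ω = 1371: 33.4 dB, 19.9°; ω = 1851: 33.7 dB, 15.0°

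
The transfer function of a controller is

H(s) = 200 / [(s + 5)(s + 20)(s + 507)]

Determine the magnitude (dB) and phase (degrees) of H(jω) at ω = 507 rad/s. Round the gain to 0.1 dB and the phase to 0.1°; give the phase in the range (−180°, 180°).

-119.3 dB, 137.8°

At s = jω = j507:
pole (s+5): 5 + j507 → |·| = √(5²+507²) = √257074 ≈ 507.02, ∠ = arctan(507/5) ≈ 89.43°
pole (s+20): 20 + j507 → |·| = √(20²+507²) = √257449 ≈ 507.39, ∠ = arctan(507/20) ≈ 87.74°
pole (s+507): 507 + j507 → |·| = √(507²+507²) = √514098 ≈ 717.01, ∠ = arctan(507/507) ≈ 45.00°
|H| = 200 / 1.8446e+08 ≈ 1.0842e-06
Gain = 20 log₁₀(1.0842e-06) ≈ -119.30 dB
∠H = 0.00° − 222.17° = -222.17° ≡ 137.83° (principal value)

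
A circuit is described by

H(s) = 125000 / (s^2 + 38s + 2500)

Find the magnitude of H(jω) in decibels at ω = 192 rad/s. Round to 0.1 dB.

11.0 dB

At s = jω = j192:
quadratic: (j192)² + 38·j192 + 2500 = -34364 + j7296 → |·| ≈ 35130, ∠ ≈ 168.01°
|H| = 125000 / 35130 ≈ 3.5582
Gain = 20 log₁₀(3.5582) ≈ 11.02 dB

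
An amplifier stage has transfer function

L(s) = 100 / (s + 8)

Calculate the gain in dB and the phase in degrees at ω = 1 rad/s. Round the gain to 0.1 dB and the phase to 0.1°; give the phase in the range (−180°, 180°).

At s = jω = j1:
pole (s+8): 8 + j1 → |·| = √(8²+1²) = √65 ≈ 8.0623, ∠ = arctan(1/8) ≈ 7.13°
|L| = 100 / 8.0623 ≈ 12.403
Gain = 20 log₁₀(12.403) ≈ 21.87 dB
∠L = 0.00° − 7.13° = -7.13°

21.9 dB, -7.1°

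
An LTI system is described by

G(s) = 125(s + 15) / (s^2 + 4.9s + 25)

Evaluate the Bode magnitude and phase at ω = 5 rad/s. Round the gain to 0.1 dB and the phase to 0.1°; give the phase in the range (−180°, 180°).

38.1 dB, -71.6°

At s = jω = j5:
zero (s+15): 15 + j5 → |·| = √(15²+5²) = √250 ≈ 15.811, ∠ = arctan(5/15) ≈ 18.43°
quadratic: (j5)² + 4.9·j5 + 25 = 0 + j24.5 → |·| ≈ 24.5, ∠ ≈ 90.00°
|G| = 125 · 15.811 / 24.5 ≈ 80.668
Gain = 20 log₁₀(80.668) ≈ 38.13 dB
∠G = 18.43° − 90.00° = -71.57°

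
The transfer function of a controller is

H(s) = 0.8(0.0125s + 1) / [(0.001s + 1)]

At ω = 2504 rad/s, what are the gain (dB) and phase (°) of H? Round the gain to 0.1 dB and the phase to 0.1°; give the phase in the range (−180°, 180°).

19.4 dB, 19.9°

At ω = 2504 rad/s:
zero (1 + j2504·0.0125) = 1 + j31.3 → |·| ≈ 31.316, ∠ ≈ 88.17°
pole (1 + j2504·0.001) = 1 + j2.504 → |·| ≈ 2.6963, ∠ ≈ 68.23°
|H| = 0.8 · 31.316 / (2.6963) ≈ 9.2915
Gain = 20 log₁₀(9.2915) ≈ 19.36 dB
∠H = (88.17°) − (68.23°) = 19.94°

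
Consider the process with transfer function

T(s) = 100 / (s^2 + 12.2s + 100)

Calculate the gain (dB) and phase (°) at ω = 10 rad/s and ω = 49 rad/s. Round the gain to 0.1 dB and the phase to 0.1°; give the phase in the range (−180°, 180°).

ω = 10: -1.7 dB, -90.0°; ω = 49: -27.5 dB, -165.4°

At s = jω = j10:
quadratic: (j10)² + 12.2·j10 + 100 = 0 + j122 → |·| ≈ 122, ∠ ≈ 90.00°
|T| = 100 / 122 ≈ 0.81967
Gain = 20 log₁₀(0.81967) ≈ -1.73 dB
∠T = 0.00° − 90.00° = -90.00°

At s = jω = j49:
quadratic: (j49)² + 12.2·j49 + 100 = -2301 + j597.8 → |·| ≈ 2377.4, ∠ ≈ 165.44°
|T| = 100 / 2377.4 ≈ 0.042063
Gain = 20 log₁₀(0.042063) ≈ -27.52 dB
∠T = 0.00° − 165.44° = -165.44°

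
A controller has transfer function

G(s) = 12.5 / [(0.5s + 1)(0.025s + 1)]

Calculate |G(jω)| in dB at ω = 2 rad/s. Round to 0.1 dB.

At ω = 2 rad/s:
pole (1 + j2·0.5) = 1 + j1 → |·| ≈ 1.4142, ∠ ≈ 45.00°
pole (1 + j2·0.025) = 1 + j0.05 → |·| ≈ 1.0012, ∠ ≈ 2.86°
|G| = 12.5 · 1 / (1.4142 · 1.0012) ≈ 8.8283
Gain = 20 log₁₀(8.8283) ≈ 18.92 dB

18.9 dB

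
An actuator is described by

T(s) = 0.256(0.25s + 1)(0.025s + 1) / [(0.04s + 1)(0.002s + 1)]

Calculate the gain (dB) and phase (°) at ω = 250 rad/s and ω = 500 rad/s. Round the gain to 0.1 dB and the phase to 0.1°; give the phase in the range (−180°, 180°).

ω = 250: 19.1 dB, 59.1°; ω = 500: 23.0 dB, 42.8°

At ω = 250 rad/s:
zero (1 + j250·0.25) = 1 + j62.5 → |·| ≈ 62.508, ∠ ≈ 89.08°
zero (1 + j250·0.025) = 1 + j6.25 → |·| ≈ 6.3295, ∠ ≈ 80.91°
pole (1 + j250·0.04) = 1 + j10 → |·| ≈ 10.05, ∠ ≈ 84.29°
pole (1 + j250·0.002) = 1 + j0.5 → |·| ≈ 1.118, ∠ ≈ 26.57°
|T| = 0.256 · 62.508 · 6.3295 / (10.05 · 1.118) ≈ 9.0144
Gain = 20 log₁₀(9.0144) ≈ 19.10 dB
∠T = (89.08° + 80.91°) − (84.29° + 26.57°) = 59.13°

At ω = 500 rad/s:
zero (1 + j500·0.25) = 1 + j125 → |·| ≈ 125, ∠ ≈ 89.54°
zero (1 + j500·0.025) = 1 + j12.5 → |·| ≈ 12.54, ∠ ≈ 85.43°
pole (1 + j500·0.04) = 1 + j20 → |·| ≈ 20.025, ∠ ≈ 87.14°
pole (1 + j500·0.002) = 1 + j1 → |·| ≈ 1.4142, ∠ ≈ 45.00°
|T| = 0.256 · 125 · 12.54 / (20.025 · 1.4142) ≈ 14.17
Gain = 20 log₁₀(14.17) ≈ 23.03 dB
∠T = (89.54° + 85.43°) − (87.14° + 45.00°) = 42.83°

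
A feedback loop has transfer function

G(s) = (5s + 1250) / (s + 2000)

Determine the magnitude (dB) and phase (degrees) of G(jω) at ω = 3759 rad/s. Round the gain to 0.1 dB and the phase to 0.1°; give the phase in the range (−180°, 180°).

Substitute s = j3759:
Numerator: 5(j3759) + 1250 = 1250 + j18795
Denominator: (j3759) + 2000 = 2000 + j3759
|N| = √(1250² + 18795²) ≈ 18837, ∠N ≈ 86.20°
|D| = √(2000² + 3759²) ≈ 4257.9, ∠D ≈ 61.98°
|G| = 18837 / 4257.9 ≈ 4.424
Gain = 20 log₁₀(4.424) ≈ 12.92 dB
∠G = 86.20° − 61.98° = 24.22°

12.9 dB, 24.2°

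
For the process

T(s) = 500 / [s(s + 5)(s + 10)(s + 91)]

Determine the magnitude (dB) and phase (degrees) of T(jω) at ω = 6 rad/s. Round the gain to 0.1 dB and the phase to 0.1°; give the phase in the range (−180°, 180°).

-40.0 dB, -174.9°

At s = jω = j6:
pole (s+5): 5 + j6 → |·| = √(5²+6²) = √61 ≈ 7.8102, ∠ = arctan(6/5) ≈ 50.19°
pole (s+10): 10 + j6 → |·| = √(10²+6²) = √136 ≈ 11.662, ∠ = arctan(6/10) ≈ 30.96°
pole (s+91): 91 + j6 → |·| = √(91²+6²) = √8317 ≈ 91.198, ∠ = arctan(6/91) ≈ 3.77°
pole at origin: |s| = 6, ∠ = 90.00° (in denominator)
|T| = 500 / 49839 ≈ 0.010032
Gain = 20 log₁₀(0.010032) ≈ -39.97 dB
∠T = 0.00° − 174.92° = -174.92°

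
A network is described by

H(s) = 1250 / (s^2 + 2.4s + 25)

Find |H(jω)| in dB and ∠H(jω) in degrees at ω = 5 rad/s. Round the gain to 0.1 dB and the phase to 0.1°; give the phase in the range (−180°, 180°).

40.4 dB, -90.0°

At s = jω = j5:
quadratic: (j5)² + 2.4·j5 + 25 = 0 + j12 → |·| ≈ 12, ∠ ≈ 90.00°
|H| = 1250 / 12 ≈ 104.17
Gain = 20 log₁₀(104.17) ≈ 40.35 dB
∠H = 0.00° − 90.00° = -90.00°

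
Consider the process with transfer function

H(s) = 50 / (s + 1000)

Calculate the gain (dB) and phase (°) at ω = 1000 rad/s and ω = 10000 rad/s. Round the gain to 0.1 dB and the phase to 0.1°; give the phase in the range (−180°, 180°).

ω = 1000: -29.0 dB, -45.0°; ω = 10000: -46.1 dB, -84.3°

At s = jω = j1000:
pole (s+1000): 1000 + j1000 → |·| = √(1000²+1000²) = √2000000 ≈ 1414.2, ∠ = arctan(1000/1000) ≈ 45.00°
|H| = 50 / 1414.2 ≈ 0.035356
Gain = 20 log₁₀(0.035356) ≈ -29.03 dB
∠H = 0.00° − 45.00° = -45.00°

At s = jω = j10000:
pole (s+1000): 1000 + j10000 → |·| = √(1000²+10000²) = √101000000 ≈ 10050, ∠ = arctan(10000/1000) ≈ 84.29°
|H| = 50 / 10050 ≈ 0.0049751
Gain = 20 log₁₀(0.0049751) ≈ -46.06 dB
∠H = 0.00° − 84.29° = -84.29°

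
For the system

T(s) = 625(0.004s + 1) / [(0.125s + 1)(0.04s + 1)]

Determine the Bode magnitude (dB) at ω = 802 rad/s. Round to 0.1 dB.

At ω = 802 rad/s:
zero (1 + j802·0.004) = 1 + j3.208 → |·| ≈ 3.3602, ∠ ≈ 72.69°
pole (1 + j802·0.125) = 1 + j100.25 → |·| ≈ 100.25, ∠ ≈ 89.43°
pole (1 + j802·0.04) = 1 + j32.08 → |·| ≈ 32.096, ∠ ≈ 88.21°
|T| = 625 · 3.3602 / (100.25 · 32.096) ≈ 0.65269
Gain = 20 log₁₀(0.65269) ≈ -3.71 dB

-3.7 dB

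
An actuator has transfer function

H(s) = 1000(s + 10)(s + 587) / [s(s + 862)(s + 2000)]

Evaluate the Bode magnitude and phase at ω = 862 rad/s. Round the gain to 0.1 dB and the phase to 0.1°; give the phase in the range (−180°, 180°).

-8.1 dB, -13.2°

At s = jω = j862:
zero (s+10): 10 + j862 → |·| = √(10²+862²) = √743144 ≈ 862.06, ∠ = arctan(862/10) ≈ 89.34°
zero (s+587): 587 + j862 → |·| = √(587²+862²) = √1087613 ≈ 1042.9, ∠ = arctan(862/587) ≈ 55.75°
pole (s+862): 862 + j862 → |·| = √(862²+862²) = √1486088 ≈ 1219.1, ∠ = arctan(862/862) ≈ 45.00°
pole (s+2000): 2000 + j862 → |·| = √(2000²+862²) = √4743044 ≈ 2177.9, ∠ = arctan(862/2000) ≈ 23.32°
pole at origin: |s| = 862, ∠ = 90.00° (in denominator)
|H| = 1000 · 8.9904e+05 / 2.2887e+09 ≈ 0.39282
Gain = 20 log₁₀(0.39282) ≈ -8.12 dB
∠H = 145.09° − 158.32° = -13.23°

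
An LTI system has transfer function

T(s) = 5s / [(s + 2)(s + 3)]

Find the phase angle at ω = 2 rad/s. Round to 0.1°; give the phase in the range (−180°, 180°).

11.3°

At s = jω = j2:
zero at origin: s = j2 → |·| = 2, ∠ = 90.00°
pole (s+2): 2 + j2 → |·| = √(2²+2²) = √8 ≈ 2.8284, ∠ = arctan(2/2) ≈ 45.00°
pole (s+3): 3 + j2 → |·| = √(3²+2²) = √13 ≈ 3.6056, ∠ = arctan(2/3) ≈ 33.69°
∠T = 90.00° − 78.69° = 11.31°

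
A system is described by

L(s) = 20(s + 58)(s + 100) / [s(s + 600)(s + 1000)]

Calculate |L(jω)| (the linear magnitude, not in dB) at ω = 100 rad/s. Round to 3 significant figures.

At s = jω = j100:
zero (s+58): 58 + j100 → |·| = √(58²+100²) = √13364 ≈ 115.6, ∠ = arctan(100/58) ≈ 59.89°
zero (s+100): 100 + j100 → |·| = √(100²+100²) = √20000 ≈ 141.42, ∠ = arctan(100/100) ≈ 45.00°
pole (s+600): 600 + j100 → |·| = √(600²+100²) = √370000 ≈ 608.28, ∠ = arctan(100/600) ≈ 9.46°
pole (s+1000): 1000 + j100 → |·| = √(1000²+100²) = √1010000 ≈ 1005, ∠ = arctan(100/1000) ≈ 5.71°
pole at origin: |s| = 100, ∠ = 90.00° (in denominator)
|L| = 20 · 16348 / 6.1132e+07 ≈ 0.0053484

0.00535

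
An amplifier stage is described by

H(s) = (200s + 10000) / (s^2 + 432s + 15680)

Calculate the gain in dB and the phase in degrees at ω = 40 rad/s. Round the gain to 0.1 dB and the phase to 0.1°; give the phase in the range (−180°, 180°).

-4.8 dB, -12.2°

Substitute s = j40:
Numerator: 200(j40) + 10000 = 10000 + j8000
Denominator: (j40)^2 + 432(j40) + 15680 = 14080 + j17280
|N| = √(10000² + 8000²) ≈ 12806, ∠N ≈ 38.66°
|D| = √(14080² + 17280²) ≈ 22290, ∠D ≈ 50.83°
|H| = 12806 / 22290 ≈ 0.57452
Gain = 20 log₁₀(0.57452) ≈ -4.81 dB
∠H = 38.66° − 50.83° = -12.17°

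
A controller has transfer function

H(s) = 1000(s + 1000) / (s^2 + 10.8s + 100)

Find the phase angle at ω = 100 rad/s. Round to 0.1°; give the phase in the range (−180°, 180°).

At s = jω = j100:
zero (s+1000): 1000 + j100 → |·| = √(1000²+100²) = √1010000 ≈ 1005, ∠ = arctan(100/1000) ≈ 5.71°
quadratic: (j100)² + 10.8·j100 + 100 = -9900 + j1080 → |·| ≈ 9958.7, ∠ ≈ 173.77°
∠H = 5.71° − 173.77° = -168.06°

-168.1°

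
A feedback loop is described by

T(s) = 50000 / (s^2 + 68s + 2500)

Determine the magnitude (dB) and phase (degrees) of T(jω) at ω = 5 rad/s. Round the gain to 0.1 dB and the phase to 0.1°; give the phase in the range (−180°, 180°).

26.0 dB, -7.8°

At s = jω = j5:
quadratic: (j5)² + 68·j5 + 2500 = 2475 + j340 → |·| ≈ 2498.2, ∠ ≈ 7.82°
|T| = 50000 / 2498.2 ≈ 20.014
Gain = 20 log₁₀(20.014) ≈ 26.03 dB
∠T = 0.00° − 7.82° = -7.82°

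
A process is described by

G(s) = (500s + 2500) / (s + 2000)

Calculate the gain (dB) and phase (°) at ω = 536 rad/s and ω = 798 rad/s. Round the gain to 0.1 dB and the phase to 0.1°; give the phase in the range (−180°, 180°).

ω = 536: 42.2 dB, 74.5°; ω = 798: 45.4 dB, 67.9°

Substitute s = j536:
Numerator: 500(j536) + 2500 = 2500 + j268000
Denominator: (j536) + 2000 = 2000 + j536
|N| = √(2500² + 268000²) ≈ 2.6801e+05, ∠N ≈ 89.47°
|D| = √(2000² + 536²) ≈ 2070.6, ∠D ≈ 15.00°
|G| = 2.6801e+05 / 2070.6 ≈ 129.44
Gain = 20 log₁₀(129.44) ≈ 42.24 dB
∠G = 89.47° − 15.00° = 74.47°

Substitute s = j798:
Numerator: 500(j798) + 2500 = 2500 + j399000
Denominator: (j798) + 2000 = 2000 + j798
|N| = √(2500² + 399000²) ≈ 3.9901e+05, ∠N ≈ 89.64°
|D| = √(2000² + 798²) ≈ 2153.3, ∠D ≈ 21.75°
|G| = 3.9901e+05 / 2153.3 ≈ 185.3
Gain = 20 log₁₀(185.3) ≈ 45.36 dB
∠G = 89.64° − 21.75° = 67.89°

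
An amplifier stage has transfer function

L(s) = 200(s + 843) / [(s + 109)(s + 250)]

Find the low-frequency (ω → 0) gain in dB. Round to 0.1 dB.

L(0) = 200·843 / (109·250) ≈ 6.1872
20 log₁₀(6.1872) ≈ 15.83 dB

15.8 dB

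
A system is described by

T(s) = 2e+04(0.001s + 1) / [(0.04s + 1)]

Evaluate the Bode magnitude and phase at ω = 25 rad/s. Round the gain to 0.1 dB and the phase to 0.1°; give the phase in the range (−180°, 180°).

83.0 dB, -43.6°

At ω = 25 rad/s:
zero (1 + j25·0.001) = 1 + j0.025 → |·| ≈ 1.0003, ∠ ≈ 1.43°
pole (1 + j25·0.04) = 1 + j1 → |·| ≈ 1.4142, ∠ ≈ 45.00°
|T| = 2e+04 · 1.0003 / (1.4142) ≈ 14147
Gain = 20 log₁₀(14147) ≈ 83.01 dB
∠T = (1.43°) − (45.00°) = -43.57°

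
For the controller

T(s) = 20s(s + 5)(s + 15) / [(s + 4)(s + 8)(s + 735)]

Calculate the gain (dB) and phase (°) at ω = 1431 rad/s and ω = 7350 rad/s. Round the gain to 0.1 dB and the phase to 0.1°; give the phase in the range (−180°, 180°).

ω = 1431: 25.0 dB, 26.9°; ω = 7350: 26.0 dB, 5.6°

At s = jω = j1431:
zero (s+5): 5 + j1431 → |·| = √(5²+1431²) = √2047786 ≈ 1431, ∠ = arctan(1431/5) ≈ 89.80°
zero (s+15): 15 + j1431 → |·| = √(15²+1431²) = √2047986 ≈ 1431.1, ∠ = arctan(1431/15) ≈ 89.40°
zero at origin: s = j1431 → |·| = 1431, ∠ = 90.00°
pole (s+4): 4 + j1431 → |·| = √(4²+1431²) = √2047777 ≈ 1431, ∠ = arctan(1431/4) ≈ 89.84°
pole (s+8): 8 + j1431 → |·| = √(8²+1431²) = √2047825 ≈ 1431, ∠ = arctan(1431/8) ≈ 89.68°
pole (s+735): 735 + j1431 → |·| = √(735²+1431²) = √2587986 ≈ 1608.7, ∠ = arctan(1431/735) ≈ 62.81°
|T| = 20 · 2.9306e+09 / 3.2942e+09 ≈ 17.792
Gain = 20 log₁₀(17.792) ≈ 25.00 dB
∠T = 269.20° − 242.33° = 26.87°

At s = jω = j7350:
zero (s+5): 5 + j7350 → |·| = √(5²+7350²) = √54022525 ≈ 7350, ∠ = arctan(7350/5) ≈ 89.96°
zero (s+15): 15 + j7350 → |·| = √(15²+7350²) = √54022725 ≈ 7350, ∠ = arctan(7350/15) ≈ 89.88°
zero at origin: s = j7350 → |·| = 7350, ∠ = 90.00°
pole (s+4): 4 + j7350 → |·| = √(4²+7350²) = √54022516 ≈ 7350, ∠ = arctan(7350/4) ≈ 89.97°
pole (s+8): 8 + j7350 → |·| = √(8²+7350²) = √54022564 ≈ 7350, ∠ = arctan(7350/8) ≈ 89.94°
pole (s+735): 735 + j7350 → |·| = √(735²+7350²) = √54562725 ≈ 7386.7, ∠ = arctan(7350/735) ≈ 84.29°
|T| = 20 · 3.9707e+11 / 3.9905e+11 ≈ 19.901
Gain = 20 log₁₀(19.901) ≈ 25.98 dB
∠T = 269.84° − 264.20° = 5.64°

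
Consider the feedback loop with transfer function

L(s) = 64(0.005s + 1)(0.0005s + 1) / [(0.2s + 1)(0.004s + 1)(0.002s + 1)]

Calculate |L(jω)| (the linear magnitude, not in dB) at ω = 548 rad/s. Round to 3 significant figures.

0.494

At ω = 548 rad/s:
zero (1 + j548·0.005) = 1 + j2.74 → |·| ≈ 2.9168, ∠ ≈ 69.95°
zero (1 + j548·0.0005) = 1 + j0.274 → |·| ≈ 1.0369, ∠ ≈ 15.32°
pole (1 + j548·0.2) = 1 + j109.6 → |·| ≈ 109.6, ∠ ≈ 89.48°
pole (1 + j548·0.004) = 1 + j2.192 → |·| ≈ 2.4093, ∠ ≈ 65.48°
pole (1 + j548·0.002) = 1 + j1.096 → |·| ≈ 1.4836, ∠ ≈ 47.62°
|L| = 64 · 2.9168 · 1.0369 / (109.6 · 2.4093 · 1.4836) ≈ 0.49409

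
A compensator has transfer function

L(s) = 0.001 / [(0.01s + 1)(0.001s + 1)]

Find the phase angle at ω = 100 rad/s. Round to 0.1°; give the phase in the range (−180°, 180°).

At ω = 100 rad/s:
pole (1 + j100·0.01) = 1 + j1 → |·| ≈ 1.4142, ∠ ≈ 45.00°
pole (1 + j100·0.001) = 1 + j0.1 → |·| ≈ 1.005, ∠ ≈ 5.71°
∠L = (0°) − (45.00° + 5.71°) = -50.71°

-50.7°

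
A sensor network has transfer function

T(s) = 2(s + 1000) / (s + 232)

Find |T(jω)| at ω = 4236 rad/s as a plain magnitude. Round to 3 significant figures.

2.05

At s = jω = j4236:
zero (s+1000): 1000 + j4236 → |·| = √(1000²+4236²) = √18943696 ≈ 4352.4, ∠ = arctan(4236/1000) ≈ 76.72°
pole (s+232): 232 + j4236 → |·| = √(232²+4236²) = √17997520 ≈ 4242.3, ∠ = arctan(4236/232) ≈ 86.87°
|T| = 2 · 4352.4 / 4242.3 ≈ 2.0519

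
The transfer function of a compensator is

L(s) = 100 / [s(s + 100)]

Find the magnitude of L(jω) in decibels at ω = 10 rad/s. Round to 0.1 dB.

At s = jω = j10:
pole (s+100): 100 + j10 → |·| = √(100²+10²) = √10100 ≈ 100.5, ∠ = arctan(10/100) ≈ 5.71°
pole at origin: |s| = 10, ∠ = 90.00° (in denominator)
|L| = 100 / 1005 ≈ 0.099502
Gain = 20 log₁₀(0.099502) ≈ -20.04 dB

-20.0 dB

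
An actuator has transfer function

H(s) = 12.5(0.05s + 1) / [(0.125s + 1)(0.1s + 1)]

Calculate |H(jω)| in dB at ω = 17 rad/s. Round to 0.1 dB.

At ω = 17 rad/s:
zero (1 + j17·0.05) = 1 + j0.85 → |·| ≈ 1.3124, ∠ ≈ 40.36°
pole (1 + j17·0.125) = 1 + j2.125 → |·| ≈ 2.3485, ∠ ≈ 64.80°
pole (1 + j17·0.1) = 1 + j1.7 → |·| ≈ 1.9723, ∠ ≈ 59.53°
|H| = 12.5 · 1.3124 / (2.3485 · 1.9723) ≈ 3.5417
Gain = 20 log₁₀(3.5417) ≈ 10.98 dB

11.0 dB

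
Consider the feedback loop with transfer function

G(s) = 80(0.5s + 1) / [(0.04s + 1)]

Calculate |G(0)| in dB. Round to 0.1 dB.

38.1 dB

G(0) = 80 · 1 / 1 = 80
20 log₁₀(80) ≈ 38.06 dB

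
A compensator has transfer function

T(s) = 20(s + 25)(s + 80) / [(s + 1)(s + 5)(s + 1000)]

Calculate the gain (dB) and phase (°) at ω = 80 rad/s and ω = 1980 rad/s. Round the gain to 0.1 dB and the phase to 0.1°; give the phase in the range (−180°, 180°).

At s = jω = j80:
zero (s+25): 25 + j80 → |·| = √(25²+80²) = √7025 ≈ 83.815, ∠ = arctan(80/25) ≈ 72.65°
zero (s+80): 80 + j80 → |·| = √(80²+80²) = √12800 ≈ 113.14, ∠ = arctan(80/80) ≈ 45.00°
pole (s+1): 1 + j80 → |·| = √(1²+80²) = √6401 ≈ 80.006, ∠ = arctan(80/1) ≈ 89.28°
pole (s+5): 5 + j80 → |·| = √(5²+80²) = √6425 ≈ 80.156, ∠ = arctan(80/5) ≈ 86.42°
pole (s+1000): 1000 + j80 → |·| = √(1000²+80²) = √1006400 ≈ 1003.2, ∠ = arctan(80/1000) ≈ 4.57°
|T| = 20 · 9482.8 / 6.4335e+06 ≈ 0.029479
Gain = 20 log₁₀(0.029479) ≈ -30.61 dB
∠T = 117.65° − 180.27° = -62.62°

At s = jω = j1980:
zero (s+25): 25 + j1980 → |·| = √(25²+1980²) = √3921025 ≈ 1980.2, ∠ = arctan(1980/25) ≈ 89.28°
zero (s+80): 80 + j1980 → |·| = √(80²+1980²) = √3926800 ≈ 1981.6, ∠ = arctan(1980/80) ≈ 87.69°
pole (s+1): 1 + j1980 → |·| = √(1²+1980²) = √3920401 ≈ 1980, ∠ = arctan(1980/1) ≈ 89.97°
pole (s+5): 5 + j1980 → |·| = √(5²+1980²) = √3920425 ≈ 1980, ∠ = arctan(1980/5) ≈ 89.86°
pole (s+1000): 1000 + j1980 → |·| = √(1000²+1980²) = √4920400 ≈ 2218.2, ∠ = arctan(1980/1000) ≈ 63.20°
|T| = 20 · 3.924e+06 / 8.6962e+09 ≈ 0.0090246
Gain = 20 log₁₀(0.0090246) ≈ -40.89 dB
∠T = 176.97° − 243.03° = -66.06°

ω = 80: -30.6 dB, -62.6°; ω = 1980: -40.9 dB, -66.1°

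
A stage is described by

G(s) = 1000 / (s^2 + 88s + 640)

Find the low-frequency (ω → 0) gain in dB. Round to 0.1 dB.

3.9 dB

G(0) = 1000 / 640 = 1.5625
20 log₁₀(1.5625) ≈ 3.88 dB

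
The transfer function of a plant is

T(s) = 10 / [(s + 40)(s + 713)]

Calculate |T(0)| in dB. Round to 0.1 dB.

T(0) = 10 / (40·713) ≈ 0.00035063
20 log₁₀(0.00035063) ≈ -69.10 dB

-69.1 dB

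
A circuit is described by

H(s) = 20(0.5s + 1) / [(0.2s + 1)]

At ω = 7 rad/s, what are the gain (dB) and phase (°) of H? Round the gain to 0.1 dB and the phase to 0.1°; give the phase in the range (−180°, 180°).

At ω = 7 rad/s:
zero (1 + j7·0.5) = 1 + j3.5 → |·| ≈ 3.6401, ∠ ≈ 74.05°
pole (1 + j7·0.2) = 1 + j1.4 → |·| ≈ 1.7205, ∠ ≈ 54.46°
|H| = 20 · 3.6401 / (1.7205) ≈ 42.314
Gain = 20 log₁₀(42.314) ≈ 32.53 dB
∠H = (74.05°) − (54.46°) = 19.59°

32.5 dB, 19.6°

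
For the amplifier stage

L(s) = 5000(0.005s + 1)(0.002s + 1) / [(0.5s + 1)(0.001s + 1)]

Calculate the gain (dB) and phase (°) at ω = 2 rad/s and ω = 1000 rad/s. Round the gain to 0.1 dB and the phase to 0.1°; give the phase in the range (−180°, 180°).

At ω = 2 rad/s:
zero (1 + j2·0.005) = 1 + j0.01 → |·| ≈ 1, ∠ ≈ 0.57°
zero (1 + j2·0.002) = 1 + j0.004 → |·| ≈ 1, ∠ ≈ 0.23°
pole (1 + j2·0.5) = 1 + j1 → |·| ≈ 1.4142, ∠ ≈ 45.00°
pole (1 + j2·0.001) = 1 + j0.002 → |·| ≈ 1, ∠ ≈ 0.11°
|L| = 5000 · 1 · 1 / (1.4142 · 1) ≈ 3535.6
Gain = 20 log₁₀(3535.6) ≈ 70.97 dB
∠L = (0.57° + 0.23°) − (45.00° + 0.11°) = -44.31°

At ω = 1000 rad/s:
zero (1 + j1000·0.005) = 1 + j5 → |·| ≈ 5.099, ∠ ≈ 78.69°
zero (1 + j1000·0.002) = 1 + j2 → |·| ≈ 2.2361, ∠ ≈ 63.43°
pole (1 + j1000·0.5) = 1 + j500 → |·| ≈ 500, ∠ ≈ 89.89°
pole (1 + j1000·0.001) = 1 + j1 → |·| ≈ 1.4142, ∠ ≈ 45.00°
|L| = 5000 · 5.099 · 2.2361 / (500 · 1.4142) ≈ 80.624
Gain = 20 log₁₀(80.624) ≈ 38.13 dB
∠L = (78.69° + 63.43°) − (89.89° + 45.00°) = 7.23°

ω = 2: 71.0 dB, -44.3°; ω = 1000: 38.1 dB, 7.2°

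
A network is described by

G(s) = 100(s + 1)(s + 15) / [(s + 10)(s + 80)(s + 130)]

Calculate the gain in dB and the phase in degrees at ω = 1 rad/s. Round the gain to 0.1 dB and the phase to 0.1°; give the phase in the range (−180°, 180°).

At s = jω = j1:
zero (s+1): 1 + j1 → |·| = √(1²+1²) = √2 ≈ 1.4142, ∠ = arctan(1/1) ≈ 45.00°
zero (s+15): 15 + j1 → |·| = √(15²+1²) = √226 ≈ 15.033, ∠ = arctan(1/15) ≈ 3.81°
pole (s+10): 10 + j1 → |·| = √(10²+1²) = √101 ≈ 10.05, ∠ = arctan(1/10) ≈ 5.71°
pole (s+80): 80 + j1 → |·| = √(80²+1²) = √6401 ≈ 80.006, ∠ = arctan(1/80) ≈ 0.72°
pole (s+130): 130 + j1 → |·| = √(130²+1²) = √16901 ≈ 130, ∠ = arctan(1/130) ≈ 0.44°
|G| = 100 · 21.26 / 1.0453e+05 ≈ 0.020339
Gain = 20 log₁₀(0.020339) ≈ -33.83 dB
∠G = 48.81° − 6.87° = 41.94°

-33.8 dB, 41.9°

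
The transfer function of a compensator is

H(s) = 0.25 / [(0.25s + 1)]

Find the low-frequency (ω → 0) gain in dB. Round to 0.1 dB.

H(0) = 0.25 · 1 / 1 = 0.25
20 log₁₀(0.25) ≈ -12.04 dB

-12.0 dB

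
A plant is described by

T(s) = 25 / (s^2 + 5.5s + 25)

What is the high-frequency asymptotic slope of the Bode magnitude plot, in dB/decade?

Each pole contributes −20 dB/decade at high frequency; each zero contributes +20 dB/decade.
Net: 0 zero(s) − 2 pole(s) → -40 dB/decade.

-40 dB/decade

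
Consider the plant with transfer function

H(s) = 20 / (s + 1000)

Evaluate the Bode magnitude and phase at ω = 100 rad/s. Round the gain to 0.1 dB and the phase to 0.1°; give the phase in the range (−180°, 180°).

-34.0 dB, -5.7°

Substitute s = j100:
Numerator: 20 = 20 + j0
Denominator: (j100) + 1000 = 1000 + j100
|N| = √(20² + 0²) ≈ 20, ∠N ≈ 0.00°
|D| = √(1000² + 100²) ≈ 1005, ∠D ≈ 5.71°
|H| = 20 / 1005 ≈ 0.0199
Gain = 20 log₁₀(0.0199) ≈ -34.02 dB
∠H = 0.00° − 5.71° = -5.71°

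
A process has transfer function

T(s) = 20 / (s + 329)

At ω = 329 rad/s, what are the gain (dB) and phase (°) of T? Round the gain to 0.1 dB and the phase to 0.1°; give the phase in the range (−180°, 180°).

-27.3 dB, -45.0°

Substitute s = j329:
Numerator: 20 = 20 + j0
Denominator: (j329) + 329 = 329 + j329
|N| = √(20² + 0²) ≈ 20, ∠N ≈ 0.00°
|D| = √(329² + 329²) ≈ 465.28, ∠D ≈ 45.00°
|T| = 20 / 465.28 ≈ 0.042985
Gain = 20 log₁₀(0.042985) ≈ -27.33 dB
∠T = 0.00° − 45.00° = -45.00°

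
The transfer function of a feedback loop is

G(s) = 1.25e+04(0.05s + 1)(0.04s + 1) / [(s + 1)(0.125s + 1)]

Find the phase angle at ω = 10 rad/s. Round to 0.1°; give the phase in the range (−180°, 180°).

-87.3°

At ω = 10 rad/s:
zero (1 + j10·0.05) = 1 + j0.5 → |·| ≈ 1.118, ∠ ≈ 26.57°
zero (1 + j10·0.04) = 1 + j0.4 → |·| ≈ 1.077, ∠ ≈ 21.80°
pole (1 + j10·1) = 1 + j10 → |·| ≈ 10.05, ∠ ≈ 84.29°
pole (1 + j10·0.125) = 1 + j1.25 → |·| ≈ 1.6008, ∠ ≈ 51.34°
∠G = (26.57° + 21.80°) − (84.29° + 51.34°) = -87.26°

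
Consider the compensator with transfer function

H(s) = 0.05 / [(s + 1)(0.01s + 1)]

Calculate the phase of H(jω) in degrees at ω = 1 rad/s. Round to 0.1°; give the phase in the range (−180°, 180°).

-45.6°

At ω = 1 rad/s:
pole (1 + j1·1) = 1 + j1 → |·| ≈ 1.4142, ∠ ≈ 45.00°
pole (1 + j1·0.01) = 1 + j0.01 → |·| ≈ 1, ∠ ≈ 0.57°
∠H = (0°) − (45.00° + 0.57°) = -45.57°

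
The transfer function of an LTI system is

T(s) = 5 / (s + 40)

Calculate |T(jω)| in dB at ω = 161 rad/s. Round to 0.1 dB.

At s = jω = j161:
pole (s+40): 40 + j161 → |·| = √(40²+161²) = √27521 ≈ 165.89, ∠ = arctan(161/40) ≈ 76.05°
|T| = 5 / 165.89 ≈ 0.03014
Gain = 20 log₁₀(0.03014) ≈ -30.42 dB

-30.4 dB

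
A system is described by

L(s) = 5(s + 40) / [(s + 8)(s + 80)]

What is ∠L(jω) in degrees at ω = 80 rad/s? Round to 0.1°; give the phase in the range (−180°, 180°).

At s = jω = j80:
zero (s+40): 40 + j80 → |·| = √(40²+80²) = √8000 ≈ 89.443, ∠ = arctan(80/40) ≈ 63.43°
pole (s+8): 8 + j80 → |·| = √(8²+80²) = √6464 ≈ 80.399, ∠ = arctan(80/8) ≈ 84.29°
pole (s+80): 80 + j80 → |·| = √(80²+80²) = √12800 ≈ 113.14, ∠ = arctan(80/80) ≈ 45.00°
∠L = 63.43° − 129.29° = -65.86°

-65.9°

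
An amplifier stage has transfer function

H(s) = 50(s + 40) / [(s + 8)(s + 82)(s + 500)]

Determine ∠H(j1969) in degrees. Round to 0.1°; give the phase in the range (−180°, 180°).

-164.3°

At s = jω = j1969:
zero (s+40): 40 + j1969 → |·| = √(40²+1969²) = √3878561 ≈ 1969.4, ∠ = arctan(1969/40) ≈ 88.84°
pole (s+8): 8 + j1969 → |·| = √(8²+1969²) = √3877025 ≈ 1969, ∠ = arctan(1969/8) ≈ 89.77°
pole (s+82): 82 + j1969 → |·| = √(82²+1969²) = √3883685 ≈ 1970.7, ∠ = arctan(1969/82) ≈ 87.62°
pole (s+500): 500 + j1969 → |·| = √(500²+1969²) = √4126961 ≈ 2031.5, ∠ = arctan(1969/500) ≈ 75.75°
∠H = 88.84° − 253.14° = -164.30°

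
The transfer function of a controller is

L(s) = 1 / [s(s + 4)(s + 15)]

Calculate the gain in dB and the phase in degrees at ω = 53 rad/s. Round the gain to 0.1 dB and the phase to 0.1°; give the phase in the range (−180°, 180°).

-103.8 dB, 110.1°

At s = jω = j53:
pole (s+4): 4 + j53 → |·| = √(4²+53²) = √2825 ≈ 53.151, ∠ = arctan(53/4) ≈ 85.68°
pole (s+15): 15 + j53 → |·| = √(15²+53²) = √3034 ≈ 55.082, ∠ = arctan(53/15) ≈ 74.20°
pole at origin: |s| = 53, ∠ = 90.00° (in denominator)
|L| = 1 / 1.5517e+05 ≈ 6.4445e-06
Gain = 20 log₁₀(6.4445e-06) ≈ -103.82 dB
∠L = 0.00° − 249.88° = -249.88° ≡ 110.12° (principal value)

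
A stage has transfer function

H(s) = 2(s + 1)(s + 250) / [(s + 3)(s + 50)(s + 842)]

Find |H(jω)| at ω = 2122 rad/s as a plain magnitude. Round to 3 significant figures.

0.000882

At s = jω = j2122:
zero (s+1): 1 + j2122 → |·| = √(1²+2122²) = √4502885 ≈ 2122, ∠ = arctan(2122/1) ≈ 89.97°
zero (s+250): 250 + j2122 → |·| = √(250²+2122²) = √4565384 ≈ 2136.7, ∠ = arctan(2122/250) ≈ 83.28°
pole (s+3): 3 + j2122 → |·| = √(3²+2122²) = √4502893 ≈ 2122, ∠ = arctan(2122/3) ≈ 89.92°
pole (s+50): 50 + j2122 → |·| = √(50²+2122²) = √4505384 ≈ 2122.6, ∠ = arctan(2122/50) ≈ 88.65°
pole (s+842): 842 + j2122 → |·| = √(842²+2122²) = √5211848 ≈ 2282.9, ∠ = arctan(2122/842) ≈ 68.36°
|H| = 2 · 4.5341e+06 / 1.0283e+10 ≈ 0.00088186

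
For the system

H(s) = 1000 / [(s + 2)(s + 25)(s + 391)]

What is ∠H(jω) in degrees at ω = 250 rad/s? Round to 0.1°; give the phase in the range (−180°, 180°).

At s = jω = j250:
pole (s+2): 2 + j250 → |·| = √(2²+250²) = √62504 ≈ 250.01, ∠ = arctan(250/2) ≈ 89.54°
pole (s+25): 25 + j250 → |·| = √(25²+250²) = √63125 ≈ 251.25, ∠ = arctan(250/25) ≈ 84.29°
pole (s+391): 391 + j250 → |·| = √(391²+250²) = √215381 ≈ 464.09, ∠ = arctan(250/391) ≈ 32.59°
∠H = 0.00° − 206.42° = -206.42° ≡ 153.58° (principal value)

153.6°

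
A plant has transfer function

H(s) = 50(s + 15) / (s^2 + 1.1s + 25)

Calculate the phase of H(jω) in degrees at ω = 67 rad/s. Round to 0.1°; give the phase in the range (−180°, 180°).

-101.7°

At s = jω = j67:
zero (s+15): 15 + j67 → |·| = √(15²+67²) = √4714 ≈ 68.659, ∠ = arctan(67/15) ≈ 77.38°
quadratic: (j67)² + 1.1·j67 + 25 = -4464 + j73.7 → |·| ≈ 4464.6, ∠ ≈ 179.05°
∠H = 77.38° − 179.05° = -101.67°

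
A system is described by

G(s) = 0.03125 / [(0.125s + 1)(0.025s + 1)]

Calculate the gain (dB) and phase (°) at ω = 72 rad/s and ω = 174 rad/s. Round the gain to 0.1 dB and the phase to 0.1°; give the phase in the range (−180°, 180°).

At ω = 72 rad/s:
pole (1 + j72·0.125) = 1 + j9 → |·| ≈ 9.0554, ∠ ≈ 83.66°
pole (1 + j72·0.025) = 1 + j1.8 → |·| ≈ 2.0591, ∠ ≈ 60.95°
|G| = 0.03125 · 1 / (9.0554 · 2.0591) ≈ 0.001676
Gain = 20 log₁₀(0.001676) ≈ -55.51 dB
∠G = (0°) − (83.66° + 60.95°) = -144.61°

At ω = 174 rad/s:
pole (1 + j174·0.125) = 1 + j21.75 → |·| ≈ 21.773, ∠ ≈ 87.37°
pole (1 + j174·0.025) = 1 + j4.35 → |·| ≈ 4.4635, ∠ ≈ 77.05°
|G| = 0.03125 · 1 / (21.773 · 4.4635) ≈ 0.00032156
Gain = 20 log₁₀(0.00032156) ≈ -69.85 dB
∠G = (0°) − (87.37° + 77.05°) = -164.42°

ω = 72: -55.5 dB, -144.6°; ω = 174: -69.9 dB, -164.4°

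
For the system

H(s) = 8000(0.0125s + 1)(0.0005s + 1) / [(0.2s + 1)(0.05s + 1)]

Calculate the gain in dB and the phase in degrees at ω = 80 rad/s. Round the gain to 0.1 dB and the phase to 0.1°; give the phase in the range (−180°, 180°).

At ω = 80 rad/s:
zero (1 + j80·0.0125) = 1 + j1 → |·| ≈ 1.4142, ∠ ≈ 45.00°
zero (1 + j80·0.0005) = 1 + j0.04 → |·| ≈ 1.0008, ∠ ≈ 2.29°
pole (1 + j80·0.2) = 1 + j16 → |·| ≈ 16.031, ∠ ≈ 86.42°
pole (1 + j80·0.05) = 1 + j4 → |·| ≈ 4.1231, ∠ ≈ 75.96°
|H| = 8000 · 1.4142 · 1.0008 / (16.031 · 4.1231) ≈ 171.3
Gain = 20 log₁₀(171.3) ≈ 44.68 dB
∠H = (45.00° + 2.29°) − (86.42° + 75.96°) = -115.09°

44.7 dB, -115.1°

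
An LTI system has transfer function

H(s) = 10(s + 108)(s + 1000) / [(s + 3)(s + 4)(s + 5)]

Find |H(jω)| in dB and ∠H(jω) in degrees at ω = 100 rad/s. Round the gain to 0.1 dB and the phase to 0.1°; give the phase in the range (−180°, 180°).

3.4 dB, 145.4°

At s = jω = j100:
zero (s+108): 108 + j100 → |·| = √(108²+100²) = √21664 ≈ 147.19, ∠ = arctan(100/108) ≈ 42.80°
zero (s+1000): 1000 + j100 → |·| = √(1000²+100²) = √1010000 ≈ 1005, ∠ = arctan(100/1000) ≈ 5.71°
pole (s+3): 3 + j100 → |·| = √(3²+100²) = √10009 ≈ 100.04, ∠ = arctan(100/3) ≈ 88.28°
pole (s+4): 4 + j100 → |·| = √(4²+100²) = √10016 ≈ 100.08, ∠ = arctan(100/4) ≈ 87.71°
pole (s+5): 5 + j100 → |·| = √(5²+100²) = √10025 ≈ 100.12, ∠ = arctan(100/5) ≈ 87.14°
|H| = 10 · 1.4793e+05 / 1.0024e+06 ≈ 1.4758
Gain = 20 log₁₀(1.4758) ≈ 3.38 dB
∠H = 48.51° − 263.13° = -214.62° ≡ 145.38° (principal value)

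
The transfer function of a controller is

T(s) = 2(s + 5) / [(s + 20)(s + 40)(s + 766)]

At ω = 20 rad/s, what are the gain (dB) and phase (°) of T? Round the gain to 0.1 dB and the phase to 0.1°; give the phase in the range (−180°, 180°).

At s = jω = j20:
zero (s+5): 5 + j20 → |·| = √(5²+20²) = √425 ≈ 20.616, ∠ = arctan(20/5) ≈ 75.96°
pole (s+20): 20 + j20 → |·| = √(20²+20²) = √800 ≈ 28.284, ∠ = arctan(20/20) ≈ 45.00°
pole (s+40): 40 + j20 → |·| = √(40²+20²) = √2000 ≈ 44.721, ∠ = arctan(20/40) ≈ 26.57°
pole (s+766): 766 + j20 → |·| = √(766²+20²) = √587156 ≈ 766.26, ∠ = arctan(20/766) ≈ 1.50°
|T| = 2 · 20.616 / 9.6923e+05 ≈ 4.2541e-05
Gain = 20 log₁₀(4.2541e-05) ≈ -87.42 dB
∠T = 75.96° − 73.07° = 2.89°

-87.4 dB, 2.9°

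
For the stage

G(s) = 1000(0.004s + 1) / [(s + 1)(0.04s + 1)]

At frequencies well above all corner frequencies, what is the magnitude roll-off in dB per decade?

Each pole contributes −20 dB/decade at high frequency; each zero contributes +20 dB/decade.
Net: 1 zero(s) − 2 pole(s) → -20 dB/decade.

-20 dB/decade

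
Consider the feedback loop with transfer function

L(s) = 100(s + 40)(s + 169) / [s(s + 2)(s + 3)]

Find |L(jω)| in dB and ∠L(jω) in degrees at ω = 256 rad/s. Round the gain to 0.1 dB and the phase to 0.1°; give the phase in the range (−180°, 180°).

-6.5 dB, -131.2°

At s = jω = j256:
zero (s+40): 40 + j256 → |·| = √(40²+256²) = √67136 ≈ 259.11, ∠ = arctan(256/40) ≈ 81.12°
zero (s+169): 169 + j256 → |·| = √(169²+256²) = √94097 ≈ 306.75, ∠ = arctan(256/169) ≈ 56.57°
pole (s+2): 2 + j256 → |·| = √(2²+256²) = √65540 ≈ 256.01, ∠ = arctan(256/2) ≈ 89.55°
pole (s+3): 3 + j256 → |·| = √(3²+256²) = √65545 ≈ 256.02, ∠ = arctan(256/3) ≈ 89.33°
pole at origin: |s| = 256, ∠ = 90.00° (in denominator)
|L| = 100 · 79482 / 1.6779e+07 ≈ 0.4737
Gain = 20 log₁₀(0.4737) ≈ -6.49 dB
∠L = 137.69° − 268.88° = -131.19°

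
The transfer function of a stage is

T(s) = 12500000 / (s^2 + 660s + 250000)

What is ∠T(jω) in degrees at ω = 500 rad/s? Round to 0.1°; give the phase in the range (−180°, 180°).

At s = jω = j500:
quadratic: (j500)² + 660·j500 + 250000 = 0 + j330000 → |·| ≈ 3.3e+05, ∠ ≈ 90.00°
∠T = 0.00° − 90.00° = -90.00°

-90.0°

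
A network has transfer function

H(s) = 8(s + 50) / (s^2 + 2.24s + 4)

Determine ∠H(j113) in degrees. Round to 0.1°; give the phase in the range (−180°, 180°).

At s = jω = j113:
zero (s+50): 50 + j113 → |·| = √(50²+113²) = √15269 ≈ 123.57, ∠ = arctan(113/50) ≈ 66.13°
quadratic: (j113)² + 2.24·j113 + 4 = -12765 + j253.12 → |·| ≈ 12768, ∠ ≈ 178.86°
∠H = 66.13° − 178.86° = -112.73°

-112.7°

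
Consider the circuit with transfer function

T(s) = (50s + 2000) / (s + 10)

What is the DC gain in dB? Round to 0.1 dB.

46.0 dB

T(0) = 2000 / 10 = 200
20 log₁₀(200) ≈ 46.02 dB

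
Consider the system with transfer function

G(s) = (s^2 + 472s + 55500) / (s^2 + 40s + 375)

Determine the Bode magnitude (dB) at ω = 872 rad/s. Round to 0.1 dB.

0.6 dB

Substitute s = j872:
Numerator: (j872)^2 + 472(j872) + 55500 = -704884 + j411584
Denominator: (j872)^2 + 40(j872) + 375 = -760009 + j34880
|N| = √(704884² + 411584²) ≈ 8.1625e+05, ∠N ≈ 149.72°
|D| = √(760009² + 34880²) ≈ 7.6081e+05, ∠D ≈ 177.37°
|G| = 8.1625e+05 / 7.6081e+05 ≈ 1.0729
Gain = 20 log₁₀(1.0729) ≈ 0.61 dB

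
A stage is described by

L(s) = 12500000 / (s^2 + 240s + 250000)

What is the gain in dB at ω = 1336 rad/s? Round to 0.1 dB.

18.0 dB

At s = jω = j1336:
quadratic: (j1336)² + 240·j1336 + 250000 = -1534896 + j320640 → |·| ≈ 1.568e+06, ∠ ≈ 168.20°
|L| = 12500000 / 1.568e+06 ≈ 7.9719
Gain = 20 log₁₀(7.9719) ≈ 18.03 dB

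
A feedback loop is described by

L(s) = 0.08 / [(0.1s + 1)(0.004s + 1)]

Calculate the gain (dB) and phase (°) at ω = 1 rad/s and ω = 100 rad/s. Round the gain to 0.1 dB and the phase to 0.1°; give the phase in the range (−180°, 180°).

At ω = 1 rad/s:
pole (1 + j1·0.1) = 1 + j0.1 → |·| ≈ 1.005, ∠ ≈ 5.71°
pole (1 + j1·0.004) = 1 + j0.004 → |·| ≈ 1, ∠ ≈ 0.23°
|L| = 0.08 · 1 / (1.005 · 1) ≈ 0.079602
Gain = 20 log₁₀(0.079602) ≈ -21.98 dB
∠L = (0°) − (5.71° + 0.23°) = -5.94°

At ω = 100 rad/s:
pole (1 + j100·0.1) = 1 + j10 → |·| ≈ 10.05, ∠ ≈ 84.29°
pole (1 + j100·0.004) = 1 + j0.4 → |·| ≈ 1.077, ∠ ≈ 21.80°
|L| = 0.08 · 1 / (10.05 · 1.077) ≈ 0.0073911
Gain = 20 log₁₀(0.0073911) ≈ -42.63 dB
∠L = (0°) − (84.29° + 21.80°) = -106.09°

ω = 1: -22.0 dB, -5.9°; ω = 100: -42.6 dB, -106.1°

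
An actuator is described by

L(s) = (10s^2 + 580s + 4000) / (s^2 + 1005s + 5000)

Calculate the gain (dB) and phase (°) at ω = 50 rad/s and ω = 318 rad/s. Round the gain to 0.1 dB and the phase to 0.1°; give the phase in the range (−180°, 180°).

ω = 50: -3.0 dB, 38.8°; ω = 318: 9.7 dB, 62.9°

Substitute s = j50:
Numerator: 10(j50)^2 + 580(j50) + 4000 = -21000 + j29000
Denominator: (j50)^2 + 1005(j50) + 5000 = 2500 + j50250
|N| = √(21000² + 29000²) ≈ 35805, ∠N ≈ 125.91°
|D| = √(2500² + 50250²) ≈ 50312, ∠D ≈ 87.15°
|L| = 35805 / 50312 ≈ 0.71166
Gain = 20 log₁₀(0.71166) ≈ -2.95 dB
∠L = 125.91° − 87.15° = 38.76°

Substitute s = j318:
Numerator: 10(j318)^2 + 580(j318) + 4000 = -1007240 + j184440
Denominator: (j318)^2 + 1005(j318) + 5000 = -96124 + j319590
|N| = √(1007240² + 184440²) ≈ 1.024e+06, ∠N ≈ 169.62°
|D| = √(96124² + 319590²) ≈ 3.3373e+05, ∠D ≈ 106.74°
|L| = 1.024e+06 / 3.3373e+05 ≈ 3.0683
Gain = 20 log₁₀(3.0683) ≈ 9.74 dB
∠L = 169.62° − 106.74° = 62.88°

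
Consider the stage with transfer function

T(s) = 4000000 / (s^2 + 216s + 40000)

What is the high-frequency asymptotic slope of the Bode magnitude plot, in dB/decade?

-40 dB/decade

Each pole contributes −20 dB/decade at high frequency; each zero contributes +20 dB/decade.
Net: 0 zero(s) − 2 pole(s) → -40 dB/decade.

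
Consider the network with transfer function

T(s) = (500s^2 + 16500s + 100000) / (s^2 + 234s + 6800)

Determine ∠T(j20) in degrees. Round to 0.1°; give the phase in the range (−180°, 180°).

70.7°

Substitute s = j20:
Numerator: 500(j20)^2 + 16500(j20) + 100000 = -100000 + j330000
Denominator: (j20)^2 + 234(j20) + 6800 = 6400 + j4680
|N| = √(100000² + 330000²) ≈ 3.4482e+05, ∠N ≈ 106.86°
|D| = √(6400² + 4680²) ≈ 7928.6, ∠D ≈ 36.18°
∠T = 106.86° − 36.18° = 70.68°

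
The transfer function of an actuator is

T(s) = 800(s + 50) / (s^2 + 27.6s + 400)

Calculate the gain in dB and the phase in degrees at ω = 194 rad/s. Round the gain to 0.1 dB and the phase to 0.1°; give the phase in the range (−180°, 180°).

12.6 dB, -96.3°

At s = jω = j194:
zero (s+50): 50 + j194 → |·| = √(50²+194²) = √40136 ≈ 200.34, ∠ = arctan(194/50) ≈ 75.55°
quadratic: (j194)² + 27.6·j194 + 400 = -37236 + j5354.4 → |·| ≈ 37619, ∠ ≈ 171.82°
|T| = 800 · 200.34 / 37619 ≈ 4.2604
Gain = 20 log₁₀(4.2604) ≈ 12.59 dB
∠T = 75.55° − 171.82° = -96.27°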